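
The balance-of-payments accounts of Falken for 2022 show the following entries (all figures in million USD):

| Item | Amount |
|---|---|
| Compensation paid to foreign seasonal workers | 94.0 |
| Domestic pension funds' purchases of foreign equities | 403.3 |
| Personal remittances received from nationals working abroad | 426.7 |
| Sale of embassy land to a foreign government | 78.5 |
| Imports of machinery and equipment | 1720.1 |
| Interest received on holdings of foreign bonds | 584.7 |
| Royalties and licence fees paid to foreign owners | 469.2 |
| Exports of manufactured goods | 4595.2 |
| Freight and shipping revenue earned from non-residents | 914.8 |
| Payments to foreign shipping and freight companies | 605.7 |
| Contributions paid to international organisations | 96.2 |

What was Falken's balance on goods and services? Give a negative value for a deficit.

2715.0

Goods: 4595.2 - 1720.1 = 2875.1
Services: 914.8 - 469.2 - 605.7 = -160.1
Trade balance = 2875.1 + (-160.1) = 2715.0
(Excluded from the trade balance — primary income: compensation paid to foreign seasonal workers 94.0, interest received on holdings of foreign bonds 584.7; financial account: domestic pension funds' purchases of foreign equities 403.3; secondary income: personal remittances received from nationals working abroad 426.7, contributions paid to international organisations 96.2; capital account: sale of embassy land to a foreign government 78.5.)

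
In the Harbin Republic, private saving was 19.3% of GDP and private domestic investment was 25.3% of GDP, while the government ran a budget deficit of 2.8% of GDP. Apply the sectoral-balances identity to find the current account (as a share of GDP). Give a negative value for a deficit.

-8.8

By the sectoral-balances identity, CA = (S_private - I) + (T - G).
Private balance = 19.3 - 25.3 = -6.0
Government balance (T - G) = -2.8
CA = -6.0 + (-2.8) = -8.8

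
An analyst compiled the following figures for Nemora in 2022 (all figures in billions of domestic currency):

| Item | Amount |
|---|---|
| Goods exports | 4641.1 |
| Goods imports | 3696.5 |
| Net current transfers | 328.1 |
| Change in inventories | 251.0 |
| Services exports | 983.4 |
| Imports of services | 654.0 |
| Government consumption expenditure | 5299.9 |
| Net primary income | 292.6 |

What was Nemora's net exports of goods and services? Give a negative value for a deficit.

Goods balance = 4641.1 - 3696.5 = 944.6
Services balance = 983.4 - 654.0 = 329.4
Trade balance (goods + services) = 944.6 + 329.4 = 1274.0

1274.0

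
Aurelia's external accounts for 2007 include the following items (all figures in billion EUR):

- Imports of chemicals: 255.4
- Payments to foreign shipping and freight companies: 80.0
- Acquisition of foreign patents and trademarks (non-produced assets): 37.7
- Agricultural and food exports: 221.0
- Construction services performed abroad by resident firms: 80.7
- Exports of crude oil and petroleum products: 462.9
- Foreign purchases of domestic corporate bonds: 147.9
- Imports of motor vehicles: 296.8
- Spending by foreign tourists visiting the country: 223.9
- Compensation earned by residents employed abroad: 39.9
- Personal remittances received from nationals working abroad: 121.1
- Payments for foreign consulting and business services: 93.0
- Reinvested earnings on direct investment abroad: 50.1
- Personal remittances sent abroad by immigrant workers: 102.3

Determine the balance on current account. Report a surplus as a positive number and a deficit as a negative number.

Goods: -255.4 + 221.0 + 462.9 - 296.8 = 131.7
Services: -80.0 + 223.9 + 80.7 - 93.0 = 131.6
Primary income: 39.9 + 50.1 = 90.0
Secondary income: 121.1 - 102.3 = 18.8
Current account = 131.7 + 131.6 + 90.0 + 18.8 = 372.1
(Excluded from the current account — capital account: acquisition of foreign patents and trademarks (non-produced assets) 37.7; financial account: foreign purchases of domestic corporate bonds 147.9.)

372.1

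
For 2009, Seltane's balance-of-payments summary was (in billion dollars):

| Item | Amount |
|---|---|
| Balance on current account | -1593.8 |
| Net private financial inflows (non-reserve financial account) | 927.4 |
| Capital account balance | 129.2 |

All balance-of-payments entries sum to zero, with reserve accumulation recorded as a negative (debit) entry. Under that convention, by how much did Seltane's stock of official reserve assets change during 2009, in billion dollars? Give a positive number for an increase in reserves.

-537.2

Official reserve transactions balance = -((-1593.8) + 129.2 + 927.4) = 537.2
An accumulation of reserves is recorded as a debit (negative entry), so the change in the stock of reserves is the negative of that balance.
Change in official reserves = -(537.2) = -537.2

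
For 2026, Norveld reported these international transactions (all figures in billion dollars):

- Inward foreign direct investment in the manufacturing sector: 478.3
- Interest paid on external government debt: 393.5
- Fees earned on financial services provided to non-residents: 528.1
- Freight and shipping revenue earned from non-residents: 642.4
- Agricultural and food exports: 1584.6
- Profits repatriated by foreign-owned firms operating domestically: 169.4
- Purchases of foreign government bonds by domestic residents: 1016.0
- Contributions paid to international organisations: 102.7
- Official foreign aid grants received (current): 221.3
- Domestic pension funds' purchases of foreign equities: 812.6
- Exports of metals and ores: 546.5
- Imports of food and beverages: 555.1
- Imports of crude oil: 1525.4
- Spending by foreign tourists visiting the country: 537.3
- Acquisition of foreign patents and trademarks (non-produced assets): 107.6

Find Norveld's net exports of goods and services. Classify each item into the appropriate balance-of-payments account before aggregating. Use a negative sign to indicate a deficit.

Goods: 546.5 - 1525.4 + 1584.6 - 555.1 = 50.6
Services: 642.4 + 528.1 + 537.3 = 1707.8
Trade balance = 50.6 + 1707.8 = 1758.4
(Excluded from the trade balance — financial account: inward foreign direct investment in the manufacturing sector 478.3, purchases of foreign government bonds by domestic residents 1016.0, domestic pension funds' purchases of foreign equities 812.6; primary income: interest paid on external government debt 393.5, profits repatriated by foreign-owned firms operating domestically 169.4; secondary income: contributions paid to international organisations 102.7, official foreign aid grants received (current) 221.3; capital account: acquisition of foreign patents and trademarks (non-produced assets) 107.6.)

1758.4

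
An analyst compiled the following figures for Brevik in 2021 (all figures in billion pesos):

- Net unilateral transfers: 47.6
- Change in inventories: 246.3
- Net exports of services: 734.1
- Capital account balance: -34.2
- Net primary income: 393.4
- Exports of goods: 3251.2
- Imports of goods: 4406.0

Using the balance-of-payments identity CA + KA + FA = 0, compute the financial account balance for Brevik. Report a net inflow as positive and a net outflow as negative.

13.9

Goods balance = 3251.2 - 4406.0 = -1154.8
Services balance = 734.1
Trade balance (goods + services) = -1154.8 + 734.1 = -420.7
Net primary income = 393.4
Net secondary income = 47.6
Current account = -420.7 + 393.4 + 47.6 = 20.3
Financial account = -(20.3 + (-34.2)) = 13.9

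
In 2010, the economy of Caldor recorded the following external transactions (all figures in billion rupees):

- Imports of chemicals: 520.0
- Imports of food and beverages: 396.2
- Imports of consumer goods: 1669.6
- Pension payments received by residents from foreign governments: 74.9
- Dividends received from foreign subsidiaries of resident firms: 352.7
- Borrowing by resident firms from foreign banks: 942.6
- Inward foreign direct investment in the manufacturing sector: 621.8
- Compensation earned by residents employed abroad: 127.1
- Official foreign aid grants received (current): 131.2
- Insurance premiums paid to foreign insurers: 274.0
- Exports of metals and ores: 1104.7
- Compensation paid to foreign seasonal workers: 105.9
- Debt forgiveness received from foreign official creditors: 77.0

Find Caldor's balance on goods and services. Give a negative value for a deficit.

Goods: -396.2 - 520.0 - 1669.6 + 1104.7 = -1481.1
Services: -274.0
Trade balance = -1481.1 + (-274.0) = -1755.1
(Excluded from the trade balance — secondary income: pension payments received by residents from foreign governments 74.9, official foreign aid grants received (current) 131.2; primary income: dividends received from foreign subsidiaries of resident firms 352.7, compensation earned by residents employed abroad 127.1, compensation paid to foreign seasonal workers 105.9; financial account: borrowing by resident firms from foreign banks 942.6, inward foreign direct investment in the manufacturing sector 621.8; capital account: debt forgiveness received from foreign official creditors 77.0.)

-1755.1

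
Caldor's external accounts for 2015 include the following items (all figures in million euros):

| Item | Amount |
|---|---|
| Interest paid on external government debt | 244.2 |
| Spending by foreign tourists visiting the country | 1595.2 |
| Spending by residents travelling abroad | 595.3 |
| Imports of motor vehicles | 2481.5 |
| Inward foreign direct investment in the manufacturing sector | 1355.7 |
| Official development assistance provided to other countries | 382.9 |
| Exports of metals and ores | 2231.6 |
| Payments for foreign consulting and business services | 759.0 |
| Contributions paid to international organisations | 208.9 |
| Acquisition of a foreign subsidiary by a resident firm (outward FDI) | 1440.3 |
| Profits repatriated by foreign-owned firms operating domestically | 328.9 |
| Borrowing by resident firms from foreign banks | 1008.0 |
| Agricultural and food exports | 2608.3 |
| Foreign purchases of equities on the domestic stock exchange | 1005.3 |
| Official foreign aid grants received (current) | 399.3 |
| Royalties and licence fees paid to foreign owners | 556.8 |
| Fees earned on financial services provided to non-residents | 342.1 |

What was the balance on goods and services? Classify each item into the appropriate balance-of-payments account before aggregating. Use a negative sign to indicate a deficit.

Goods: 2608.3 - 2481.5 + 2231.6 = 2358.4
Services: 1595.2 - 595.3 - 556.8 + 342.1 - 759.0 = 26.2
Trade balance = 2358.4 + 26.2 = 2384.6
(Excluded from the trade balance — primary income: interest paid on external government debt 244.2, profits repatriated by foreign-owned firms operating domestically 328.9; financial account: inward foreign direct investment in the manufacturing sector 1355.7, acquisition of a foreign subsidiary by a resident firm (outward FDI) 1440.3, borrowing by resident firms from foreign banks 1008.0, foreign purchases of equities on the domestic stock exchange 1005.3; secondary income: official development assistance provided to other countries 382.9, contributions paid to international organisations 208.9, official foreign aid grants received (current) 399.3.)

2384.6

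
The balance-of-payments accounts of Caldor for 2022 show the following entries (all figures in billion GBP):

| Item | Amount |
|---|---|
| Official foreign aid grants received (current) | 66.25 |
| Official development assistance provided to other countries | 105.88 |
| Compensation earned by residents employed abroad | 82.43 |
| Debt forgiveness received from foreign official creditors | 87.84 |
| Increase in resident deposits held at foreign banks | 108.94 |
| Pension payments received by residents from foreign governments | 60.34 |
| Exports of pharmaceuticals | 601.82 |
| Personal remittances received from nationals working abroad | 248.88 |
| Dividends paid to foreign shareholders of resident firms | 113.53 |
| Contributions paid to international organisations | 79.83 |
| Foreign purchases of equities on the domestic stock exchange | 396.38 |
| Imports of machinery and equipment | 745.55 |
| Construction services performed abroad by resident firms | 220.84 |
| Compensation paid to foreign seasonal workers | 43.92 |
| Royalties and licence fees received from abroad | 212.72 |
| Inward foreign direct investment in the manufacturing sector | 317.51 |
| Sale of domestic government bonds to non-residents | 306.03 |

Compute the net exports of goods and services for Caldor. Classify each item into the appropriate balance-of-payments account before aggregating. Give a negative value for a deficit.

Goods: -745.55 + 601.82 = -143.73
Services: 220.84 + 212.72 = 433.56
Trade balance = -143.73 + 433.56 = 289.83
(Excluded from the trade balance — secondary income: official foreign aid grants received (current) 66.25, official development assistance provided to other countries 105.88, pension payments received by residents from foreign governments 60.34, personal remittances received from nationals working abroad 248.88, contributions paid to international organisations 79.83; primary income: compensation earned by residents employed abroad 82.43, dividends paid to foreign shareholders of resident firms 113.53, compensation paid to foreign seasonal workers 43.92; capital account: debt forgiveness received from foreign official creditors 87.84; financial account: increase in resident deposits held at foreign banks 108.94, foreign purchases of equities on the domestic stock exchange 396.38, inward foreign direct investment in the manufacturing sector 317.51, sale of domestic government bonds to non-residents 306.03.)

289.83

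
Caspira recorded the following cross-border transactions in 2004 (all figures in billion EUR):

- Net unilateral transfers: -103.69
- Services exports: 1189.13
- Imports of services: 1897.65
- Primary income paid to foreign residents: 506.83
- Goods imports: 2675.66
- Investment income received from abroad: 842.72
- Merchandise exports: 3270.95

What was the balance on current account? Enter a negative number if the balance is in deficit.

Goods balance = 3270.95 - 2675.66 = 595.29
Services balance = 1189.13 - 1897.65 = -708.52
Trade balance (goods + services) = 595.29 + (-708.52) = -113.23
Net primary income = 842.72 - 506.83 = 335.89
Net secondary income = -103.69
Current account = -113.23 + 335.89 + (-103.69) = 118.97

118.97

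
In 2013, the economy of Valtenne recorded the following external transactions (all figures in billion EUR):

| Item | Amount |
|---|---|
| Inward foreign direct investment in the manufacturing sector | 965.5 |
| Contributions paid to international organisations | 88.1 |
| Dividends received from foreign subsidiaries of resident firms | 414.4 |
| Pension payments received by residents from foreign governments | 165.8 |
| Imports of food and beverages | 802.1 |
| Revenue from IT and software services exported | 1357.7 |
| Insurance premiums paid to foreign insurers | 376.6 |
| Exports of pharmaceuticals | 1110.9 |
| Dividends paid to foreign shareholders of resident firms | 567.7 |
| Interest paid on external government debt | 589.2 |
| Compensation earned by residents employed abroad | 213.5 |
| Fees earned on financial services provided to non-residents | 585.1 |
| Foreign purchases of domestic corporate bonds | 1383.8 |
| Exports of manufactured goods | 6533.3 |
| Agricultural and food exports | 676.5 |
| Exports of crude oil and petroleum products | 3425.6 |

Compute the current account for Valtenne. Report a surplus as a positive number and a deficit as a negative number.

Goods: 1110.9 + 676.5 - 802.1 + 3425.6 + 6533.3 = 10944.2
Services: 1357.7 + 585.1 - 376.6 = 1566.2
Primary income: 414.4 + 213.5 - 567.7 - 589.2 = -529.0
Secondary income: 165.8 - 88.1 = 77.7
Current account = 10944.2 + 1566.2 + (-529.0) + 77.7 = 12059.1
(Excluded from the current account — financial account: inward foreign direct investment in the manufacturing sector 965.5, foreign purchases of domestic corporate bonds 1383.8.)

12059.1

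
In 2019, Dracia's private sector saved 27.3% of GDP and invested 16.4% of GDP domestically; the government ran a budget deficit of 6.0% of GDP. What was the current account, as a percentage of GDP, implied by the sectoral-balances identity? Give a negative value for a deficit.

4.9

By the sectoral-balances identity, CA = (S_private - I) + (T - G).
Private balance = 27.3 - 16.4 = 10.9
Government balance (T - G) = -6.0
CA = 10.9 + (-6.0) = 4.9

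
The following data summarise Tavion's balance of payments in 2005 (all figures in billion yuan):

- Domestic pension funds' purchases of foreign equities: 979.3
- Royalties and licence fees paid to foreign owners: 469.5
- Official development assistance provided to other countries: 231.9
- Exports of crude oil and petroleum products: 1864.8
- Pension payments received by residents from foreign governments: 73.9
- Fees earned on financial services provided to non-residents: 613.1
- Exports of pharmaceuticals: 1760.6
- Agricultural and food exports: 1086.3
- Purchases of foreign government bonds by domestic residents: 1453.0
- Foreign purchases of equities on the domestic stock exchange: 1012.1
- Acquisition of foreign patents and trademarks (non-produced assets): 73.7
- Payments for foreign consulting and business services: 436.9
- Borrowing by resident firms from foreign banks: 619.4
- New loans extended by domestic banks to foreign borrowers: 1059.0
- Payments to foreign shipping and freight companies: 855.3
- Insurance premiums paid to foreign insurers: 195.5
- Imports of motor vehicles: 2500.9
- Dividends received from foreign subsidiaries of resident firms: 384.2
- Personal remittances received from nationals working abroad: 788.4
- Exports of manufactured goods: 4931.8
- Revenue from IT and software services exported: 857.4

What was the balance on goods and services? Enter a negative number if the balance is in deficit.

6655.9

Goods: 4931.8 + 1086.3 - 2500.9 + 1864.8 + 1760.6 = 7142.6
Services: -855.3 - 195.5 + 613.1 - 436.9 - 469.5 + 857.4 = -486.7
Trade balance = 7142.6 + (-486.7) = 6655.9
(Excluded from the trade balance — financial account: domestic pension funds' purchases of foreign equities 979.3, purchases of foreign government bonds by domestic residents 1453.0, foreign purchases of equities on the domestic stock exchange 1012.1, borrowing by resident firms from foreign banks 619.4, new loans extended by domestic banks to foreign borrowers 1059.0; secondary income: official development assistance provided to other countries 231.9, pension payments received by residents from foreign governments 73.9, personal remittances received from nationals working abroad 788.4; capital account: acquisition of foreign patents and trademarks (non-produced assets) 73.7; primary income: dividends received from foreign subsidiaries of resident firms 384.2.)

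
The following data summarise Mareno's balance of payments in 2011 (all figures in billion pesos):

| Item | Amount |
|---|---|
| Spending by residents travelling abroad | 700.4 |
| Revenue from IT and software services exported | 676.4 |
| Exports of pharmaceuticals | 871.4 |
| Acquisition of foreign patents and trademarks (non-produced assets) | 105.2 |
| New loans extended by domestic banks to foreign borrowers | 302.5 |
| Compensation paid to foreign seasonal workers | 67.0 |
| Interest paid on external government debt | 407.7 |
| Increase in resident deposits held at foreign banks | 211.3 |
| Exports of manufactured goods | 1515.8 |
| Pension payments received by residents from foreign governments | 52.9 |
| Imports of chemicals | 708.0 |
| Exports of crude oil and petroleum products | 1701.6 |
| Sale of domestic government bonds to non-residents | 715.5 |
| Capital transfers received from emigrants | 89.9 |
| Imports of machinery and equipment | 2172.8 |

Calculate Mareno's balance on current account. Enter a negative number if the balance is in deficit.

Goods: -2172.8 + 1701.6 + 1515.8 + 871.4 - 708.0 = 1208.0
Services: 676.4 - 700.4 = -24.0
Primary income: -67.0 - 407.7 = -474.7
Secondary income: 52.9
Current account = 1208.0 + (-24.0) + (-474.7) + 52.9 = 762.2
(Excluded from the current account — capital account: acquisition of foreign patents and trademarks (non-produced assets) 105.2, capital transfers received from emigrants 89.9; financial account: new loans extended by domestic banks to foreign borrowers 302.5, increase in resident deposits held at foreign banks 211.3, sale of domestic government bonds to non-residents 715.5.)

762.2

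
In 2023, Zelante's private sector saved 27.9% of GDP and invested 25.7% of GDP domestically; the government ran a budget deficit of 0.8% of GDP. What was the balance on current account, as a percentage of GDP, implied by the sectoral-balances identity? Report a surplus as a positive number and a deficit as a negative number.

1.4

By the sectoral-balances identity, CA = (S_private - I) + (T - G).
Private balance = 27.9 - 25.7 = 2.2
Government balance (T - G) = -0.8
CA = 2.2 + (-0.8) = 1.4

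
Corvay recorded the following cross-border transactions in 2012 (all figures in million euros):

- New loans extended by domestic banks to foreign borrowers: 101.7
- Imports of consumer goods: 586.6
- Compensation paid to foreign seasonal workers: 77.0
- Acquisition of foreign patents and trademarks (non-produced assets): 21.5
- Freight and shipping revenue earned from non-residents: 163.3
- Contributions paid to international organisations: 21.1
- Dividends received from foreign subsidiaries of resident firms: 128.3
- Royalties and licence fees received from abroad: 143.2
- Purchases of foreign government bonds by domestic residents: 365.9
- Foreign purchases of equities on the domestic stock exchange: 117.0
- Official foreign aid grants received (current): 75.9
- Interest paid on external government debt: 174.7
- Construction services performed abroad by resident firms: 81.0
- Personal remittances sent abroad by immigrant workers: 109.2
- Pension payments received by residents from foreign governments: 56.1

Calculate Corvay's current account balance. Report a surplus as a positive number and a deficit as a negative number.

-320.8

Goods: -586.6
Services: 81.0 + 163.3 + 143.2 = 387.5
Primary income: -174.7 - 77.0 + 128.3 = -123.4
Secondary income: 75.9 - 21.1 + 56.1 - 109.2 = 1.7
Current account = (-586.6) + 387.5 + (-123.4) + 1.7 = -320.8
(Excluded from the current account — financial account: new loans extended by domestic banks to foreign borrowers 101.7, purchases of foreign government bonds by domestic residents 365.9, foreign purchases of equities on the domestic stock exchange 117.0; capital account: acquisition of foreign patents and trademarks (non-produced assets) 21.5.)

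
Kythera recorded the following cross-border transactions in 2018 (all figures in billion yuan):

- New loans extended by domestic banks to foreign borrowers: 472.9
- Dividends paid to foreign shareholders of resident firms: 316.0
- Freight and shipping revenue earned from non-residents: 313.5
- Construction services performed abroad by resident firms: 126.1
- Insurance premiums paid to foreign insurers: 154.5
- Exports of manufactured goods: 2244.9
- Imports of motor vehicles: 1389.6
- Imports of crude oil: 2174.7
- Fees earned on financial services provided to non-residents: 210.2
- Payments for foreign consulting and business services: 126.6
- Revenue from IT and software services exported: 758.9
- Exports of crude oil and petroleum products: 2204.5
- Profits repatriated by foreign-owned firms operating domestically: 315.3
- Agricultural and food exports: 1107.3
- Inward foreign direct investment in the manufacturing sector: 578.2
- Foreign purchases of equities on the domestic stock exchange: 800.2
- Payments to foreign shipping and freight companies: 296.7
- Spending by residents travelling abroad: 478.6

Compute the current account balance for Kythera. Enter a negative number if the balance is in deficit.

Goods: -1389.6 - 2174.7 + 1107.3 + 2244.9 + 2204.5 = 1992.4
Services: -154.5 + 758.9 - 478.6 + 126.1 - 296.7 + 313.5 + 210.2 - 126.6 = 352.3
Primary income: -315.3 - 316.0 = -631.3
Current account = 1992.4 + 352.3 + (-631.3) = 1713.4
(Excluded from the current account — financial account: new loans extended by domestic banks to foreign borrowers 472.9, inward foreign direct investment in the manufacturing sector 578.2, foreign purchases of equities on the domestic stock exchange 800.2.)

1713.4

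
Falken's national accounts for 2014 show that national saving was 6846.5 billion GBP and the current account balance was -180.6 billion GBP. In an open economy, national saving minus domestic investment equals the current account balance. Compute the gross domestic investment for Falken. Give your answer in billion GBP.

7027.1

I = S - CA = 6846.5 - (-180.6) = 7027.1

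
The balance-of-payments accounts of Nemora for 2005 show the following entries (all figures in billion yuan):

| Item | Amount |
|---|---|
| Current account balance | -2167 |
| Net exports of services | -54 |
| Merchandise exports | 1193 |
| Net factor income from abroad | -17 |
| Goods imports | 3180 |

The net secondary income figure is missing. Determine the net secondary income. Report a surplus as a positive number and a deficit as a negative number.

-109

Current account = goods balance + services balance + net primary income + net secondary income
Sum of the known components = -2058
Net secondary income = CA - (known components) = -2167 - (-2058) = -109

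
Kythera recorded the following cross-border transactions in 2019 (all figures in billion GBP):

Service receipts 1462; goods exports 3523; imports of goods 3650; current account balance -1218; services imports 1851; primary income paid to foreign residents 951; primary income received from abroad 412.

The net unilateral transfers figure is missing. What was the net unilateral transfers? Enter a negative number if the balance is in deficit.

-163

Current account = goods balance + services balance + net primary income + net secondary income
Sum of the known components = -1055
Net unilateral transfers = CA - (known components) = -1218 - (-1055) = -163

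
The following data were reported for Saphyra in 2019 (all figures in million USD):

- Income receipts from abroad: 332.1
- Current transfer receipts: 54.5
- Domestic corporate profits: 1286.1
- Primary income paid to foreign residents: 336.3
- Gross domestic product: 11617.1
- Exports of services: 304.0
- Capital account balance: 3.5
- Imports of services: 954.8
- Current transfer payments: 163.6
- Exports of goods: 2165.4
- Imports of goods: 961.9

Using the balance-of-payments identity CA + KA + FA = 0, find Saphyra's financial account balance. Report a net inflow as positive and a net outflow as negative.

Goods balance = 2165.4 - 961.9 = 1203.5
Services balance = 304.0 - 954.8 = -650.8
Trade balance (goods + services) = 1203.5 + (-650.8) = 552.7
Net primary income = 332.1 - 336.3 = -4.2
Net secondary income = 54.5 - 163.6 = -109.1
Current account = 552.7 + (-4.2) + (-109.1) = 439.4
Financial account = -(439.4 + 3.5) = -442.9

-442.9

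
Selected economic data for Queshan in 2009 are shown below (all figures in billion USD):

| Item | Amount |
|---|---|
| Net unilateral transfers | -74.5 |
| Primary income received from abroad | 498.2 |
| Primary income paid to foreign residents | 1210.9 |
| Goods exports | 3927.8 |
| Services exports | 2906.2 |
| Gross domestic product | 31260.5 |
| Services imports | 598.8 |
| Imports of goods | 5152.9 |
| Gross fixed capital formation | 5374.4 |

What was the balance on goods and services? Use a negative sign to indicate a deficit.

Goods balance = 3927.8 - 5152.9 = -1225.1
Services balance = 2906.2 - 598.8 = 2307.4
Trade balance (goods + services) = -1225.1 + 2307.4 = 1082.3

1082.3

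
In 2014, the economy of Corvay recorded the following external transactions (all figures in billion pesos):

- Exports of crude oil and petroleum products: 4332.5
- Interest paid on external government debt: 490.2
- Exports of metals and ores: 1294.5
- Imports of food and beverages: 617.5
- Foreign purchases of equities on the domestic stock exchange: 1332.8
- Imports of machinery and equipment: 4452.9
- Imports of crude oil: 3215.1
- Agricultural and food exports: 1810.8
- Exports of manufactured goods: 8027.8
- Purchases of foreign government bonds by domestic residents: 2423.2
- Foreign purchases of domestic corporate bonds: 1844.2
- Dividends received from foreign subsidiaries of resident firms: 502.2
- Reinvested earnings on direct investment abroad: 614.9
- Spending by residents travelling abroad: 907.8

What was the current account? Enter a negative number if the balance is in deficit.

6899.2

Goods: 1294.5 - 3215.1 + 8027.8 - 4452.9 - 617.5 + 1810.8 + 4332.5 = 7180.1
Services: -907.8
Primary income: -490.2 + 502.2 + 614.9 = 626.9
Current account = 7180.1 + (-907.8) + 626.9 = 6899.2
(Excluded from the current account — financial account: foreign purchases of equities on the domestic stock exchange 1332.8, purchases of foreign government bonds by domestic residents 2423.2, foreign purchases of domestic corporate bonds 1844.2.)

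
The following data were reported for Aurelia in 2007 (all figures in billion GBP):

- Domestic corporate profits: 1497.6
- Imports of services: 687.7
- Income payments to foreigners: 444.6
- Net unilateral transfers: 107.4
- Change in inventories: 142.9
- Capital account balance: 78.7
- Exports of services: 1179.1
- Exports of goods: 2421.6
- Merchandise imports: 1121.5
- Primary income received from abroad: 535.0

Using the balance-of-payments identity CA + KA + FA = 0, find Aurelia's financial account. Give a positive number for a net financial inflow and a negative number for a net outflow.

-2068.0

Goods balance = 2421.6 - 1121.5 = 1300.1
Services balance = 1179.1 - 687.7 = 491.4
Trade balance (goods + services) = 1300.1 + 491.4 = 1791.5
Net primary income = 535.0 - 444.6 = 90.4
Net secondary income = 107.4
Current account = 1791.5 + 90.4 + 107.4 = 1989.3
Financial account = -(1989.3 + 78.7) = -2068.0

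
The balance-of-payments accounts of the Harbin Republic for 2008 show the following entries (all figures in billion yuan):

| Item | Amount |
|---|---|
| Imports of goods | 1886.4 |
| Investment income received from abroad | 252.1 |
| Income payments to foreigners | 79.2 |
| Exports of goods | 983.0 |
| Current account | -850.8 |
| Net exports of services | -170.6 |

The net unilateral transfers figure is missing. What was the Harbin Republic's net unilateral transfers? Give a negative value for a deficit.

50.3

Current account = goods balance + services balance + net primary income + net secondary income
Sum of the known components = -901.1
Net unilateral transfers = CA - (known components) = -850.8 - (-901.1) = 50.3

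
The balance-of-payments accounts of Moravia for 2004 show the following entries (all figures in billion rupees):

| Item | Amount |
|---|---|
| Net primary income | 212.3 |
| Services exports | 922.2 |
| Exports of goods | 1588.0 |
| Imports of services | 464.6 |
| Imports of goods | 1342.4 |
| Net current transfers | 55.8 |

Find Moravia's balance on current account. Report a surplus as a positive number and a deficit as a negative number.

971.3

Goods balance = 1588.0 - 1342.4 = 245.6
Services balance = 922.2 - 464.6 = 457.6
Trade balance (goods + services) = 245.6 + 457.6 = 703.2
Net primary income = 212.3
Net secondary income = 55.8
Current account = 703.2 + 212.3 + 55.8 = 971.3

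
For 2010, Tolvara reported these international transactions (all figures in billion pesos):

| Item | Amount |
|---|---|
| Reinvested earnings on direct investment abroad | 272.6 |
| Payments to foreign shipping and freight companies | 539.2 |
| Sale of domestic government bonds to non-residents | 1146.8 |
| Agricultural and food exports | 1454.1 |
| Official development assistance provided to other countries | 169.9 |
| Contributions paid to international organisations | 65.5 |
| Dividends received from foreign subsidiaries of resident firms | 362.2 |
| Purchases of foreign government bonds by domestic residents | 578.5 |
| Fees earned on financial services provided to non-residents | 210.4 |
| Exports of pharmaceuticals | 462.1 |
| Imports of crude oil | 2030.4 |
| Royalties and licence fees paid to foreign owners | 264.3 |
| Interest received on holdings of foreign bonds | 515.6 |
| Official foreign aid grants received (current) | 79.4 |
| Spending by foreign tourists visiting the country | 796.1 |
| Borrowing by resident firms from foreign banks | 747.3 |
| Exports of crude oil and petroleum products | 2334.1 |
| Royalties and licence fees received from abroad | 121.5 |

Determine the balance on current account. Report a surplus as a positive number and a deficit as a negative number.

3538.8

Goods: 1454.1 - 2030.4 + 462.1 + 2334.1 = 2219.9
Services: 796.1 + 121.5 + 210.4 - 539.2 - 264.3 = 324.5
Primary income: 272.6 + 515.6 + 362.2 = 1150.4
Secondary income: -65.5 + 79.4 - 169.9 = -156.0
Current account = 2219.9 + 324.5 + 1150.4 + (-156.0) = 3538.8
(Excluded from the current account — financial account: sale of domestic government bonds to non-residents 1146.8, purchases of foreign government bonds by domestic residents 578.5, borrowing by resident firms from foreign banks 747.3.)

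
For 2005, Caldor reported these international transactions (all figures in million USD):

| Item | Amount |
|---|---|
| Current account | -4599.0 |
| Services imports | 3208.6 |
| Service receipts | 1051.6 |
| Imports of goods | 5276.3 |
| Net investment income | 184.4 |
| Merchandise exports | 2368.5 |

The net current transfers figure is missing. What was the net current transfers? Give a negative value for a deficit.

281.4

Current account = goods balance + services balance + net primary income + net secondary income
Sum of the known components = -4880.4
Net current transfers = CA - (known components) = -4599.0 - (-4880.4) = 281.4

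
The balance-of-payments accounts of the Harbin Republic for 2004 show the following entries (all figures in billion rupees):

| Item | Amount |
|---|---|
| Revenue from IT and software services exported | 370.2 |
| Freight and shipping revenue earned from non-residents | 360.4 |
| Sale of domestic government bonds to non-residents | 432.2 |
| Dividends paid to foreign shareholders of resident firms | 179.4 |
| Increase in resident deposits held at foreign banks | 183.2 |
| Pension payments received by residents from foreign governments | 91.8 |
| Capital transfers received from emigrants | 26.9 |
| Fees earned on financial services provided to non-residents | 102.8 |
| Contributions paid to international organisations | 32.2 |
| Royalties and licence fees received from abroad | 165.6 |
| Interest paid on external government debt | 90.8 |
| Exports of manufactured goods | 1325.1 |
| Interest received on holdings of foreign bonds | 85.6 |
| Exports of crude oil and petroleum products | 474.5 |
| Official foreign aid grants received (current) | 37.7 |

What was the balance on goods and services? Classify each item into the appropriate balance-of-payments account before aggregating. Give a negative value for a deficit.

Goods: 1325.1 + 474.5 = 1799.6
Services: 102.8 + 360.4 + 165.6 + 370.2 = 999.0
Trade balance = 1799.6 + 999.0 = 2798.6
(Excluded from the trade balance — financial account: sale of domestic government bonds to non-residents 432.2, increase in resident deposits held at foreign banks 183.2; primary income: dividends paid to foreign shareholders of resident firms 179.4, interest paid on external government debt 90.8, interest received on holdings of foreign bonds 85.6; secondary income: pension payments received by residents from foreign governments 91.8, contributions paid to international organisations 32.2, official foreign aid grants received (current) 37.7; capital account: capital transfers received from emigrants 26.9.)

2798.6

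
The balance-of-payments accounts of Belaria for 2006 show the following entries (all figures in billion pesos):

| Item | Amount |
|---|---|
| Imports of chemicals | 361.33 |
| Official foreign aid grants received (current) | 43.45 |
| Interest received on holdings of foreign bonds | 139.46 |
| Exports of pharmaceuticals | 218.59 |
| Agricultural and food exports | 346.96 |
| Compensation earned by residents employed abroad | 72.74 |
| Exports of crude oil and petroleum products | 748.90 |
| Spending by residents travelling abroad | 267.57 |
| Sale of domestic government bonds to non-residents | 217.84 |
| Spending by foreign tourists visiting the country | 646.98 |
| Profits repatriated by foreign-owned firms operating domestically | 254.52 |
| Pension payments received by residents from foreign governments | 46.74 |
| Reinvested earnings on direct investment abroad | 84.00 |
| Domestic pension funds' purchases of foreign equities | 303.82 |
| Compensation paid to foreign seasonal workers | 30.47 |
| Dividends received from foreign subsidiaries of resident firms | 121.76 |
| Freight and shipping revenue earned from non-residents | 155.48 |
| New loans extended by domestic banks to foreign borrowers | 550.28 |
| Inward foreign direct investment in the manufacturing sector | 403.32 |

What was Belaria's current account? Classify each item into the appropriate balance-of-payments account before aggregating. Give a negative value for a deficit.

Goods: 346.96 + 748.90 + 218.59 - 361.33 = 953.12
Services: 646.98 + 155.48 - 267.57 = 534.89
Primary income: -30.47 + 84.00 + 121.76 + 139.46 + 72.74 - 254.52 = 132.97
Secondary income: 46.74 + 43.45 = 90.19
Current account = 953.12 + 534.89 + 132.97 + 90.19 = 1711.17
(Excluded from the current account — financial account: sale of domestic government bonds to non-residents 217.84, domestic pension funds' purchases of foreign equities 303.82, new loans extended by domestic banks to foreign borrowers 550.28, inward foreign direct investment in the manufacturing sector 403.32.)

1711.17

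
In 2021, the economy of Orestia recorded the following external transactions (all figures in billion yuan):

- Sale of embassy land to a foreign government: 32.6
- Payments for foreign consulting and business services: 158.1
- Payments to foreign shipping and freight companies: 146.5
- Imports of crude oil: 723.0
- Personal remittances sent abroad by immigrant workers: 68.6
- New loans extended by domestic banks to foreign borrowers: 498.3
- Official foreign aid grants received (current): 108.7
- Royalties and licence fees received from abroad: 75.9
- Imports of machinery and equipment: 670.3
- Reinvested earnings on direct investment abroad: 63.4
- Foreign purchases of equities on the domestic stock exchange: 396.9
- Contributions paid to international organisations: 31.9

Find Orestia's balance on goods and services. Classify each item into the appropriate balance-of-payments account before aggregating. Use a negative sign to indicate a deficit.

-1622.0

Goods: -670.3 - 723.0 = -1393.3
Services: -146.5 - 158.1 + 75.9 = -228.7
Trade balance = -1393.3 + (-228.7) = -1622.0
(Excluded from the trade balance — capital account: sale of embassy land to a foreign government 32.6; secondary income: personal remittances sent abroad by immigrant workers 68.6, official foreign aid grants received (current) 108.7, contributions paid to international organisations 31.9; financial account: new loans extended by domestic banks to foreign borrowers 498.3, foreign purchases of equities on the domestic stock exchange 396.9; primary income: reinvested earnings on direct investment abroad 63.4.)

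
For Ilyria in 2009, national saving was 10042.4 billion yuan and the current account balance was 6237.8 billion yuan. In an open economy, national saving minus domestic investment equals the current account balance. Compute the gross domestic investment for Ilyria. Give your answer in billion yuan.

3804.6

S - I = CA (net lending to the rest of the world).
I = S - CA = 10042.4 - 6237.8 = 3804.6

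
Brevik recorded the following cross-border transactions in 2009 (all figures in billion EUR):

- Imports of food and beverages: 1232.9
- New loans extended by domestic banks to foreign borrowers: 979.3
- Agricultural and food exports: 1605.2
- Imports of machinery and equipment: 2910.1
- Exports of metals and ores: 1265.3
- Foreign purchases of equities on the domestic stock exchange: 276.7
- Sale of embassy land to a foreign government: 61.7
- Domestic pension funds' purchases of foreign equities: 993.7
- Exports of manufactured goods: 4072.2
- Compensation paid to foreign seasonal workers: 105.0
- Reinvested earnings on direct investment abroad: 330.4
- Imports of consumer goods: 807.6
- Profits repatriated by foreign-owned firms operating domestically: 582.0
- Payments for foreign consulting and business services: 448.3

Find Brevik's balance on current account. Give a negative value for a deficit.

Goods: -807.6 + 1265.3 + 1605.2 - 1232.9 + 4072.2 - 2910.1 = 1992.1
Services: -448.3
Primary income: -105.0 - 582.0 + 330.4 = -356.6
Current account = 1992.1 + (-448.3) + (-356.6) = 1187.2
(Excluded from the current account — financial account: new loans extended by domestic banks to foreign borrowers 979.3, foreign purchases of equities on the domestic stock exchange 276.7, domestic pension funds' purchases of foreign equities 993.7; capital account: sale of embassy land to a foreign government 61.7.)

1187.2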